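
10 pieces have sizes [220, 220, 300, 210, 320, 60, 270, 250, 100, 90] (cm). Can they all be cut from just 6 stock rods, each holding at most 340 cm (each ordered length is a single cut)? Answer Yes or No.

Total = 2040 cm; ⌈2040/340⌉ = 6.
7 pieces each exceed half the capacity and cannot share a stock rod, forcing at least 7 stock rods.
At least 7 stock rods are required, but only 6 are allowed.

No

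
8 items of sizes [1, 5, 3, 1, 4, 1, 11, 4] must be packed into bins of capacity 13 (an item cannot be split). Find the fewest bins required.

Total = 11 + 5 + 4 + 4 + 3 + 1 + 1 + 1 = 30.
Lower bound: ⌈30/13⌉ = 3 bins.
A packing using 3 bins:
  bin 1: 11 + 1 + 1 = 13
  bin 2: 5 + 4 + 4 = 13
  bin 3: 3 + 1 = 4
This matches the lower bound, so 3 is optimal.

3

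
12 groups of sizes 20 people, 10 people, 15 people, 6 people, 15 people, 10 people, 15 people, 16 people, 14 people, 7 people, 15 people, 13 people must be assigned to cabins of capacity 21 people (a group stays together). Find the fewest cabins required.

9

Total = 20 + 16 + 15 + 15 + 15 + 15 + 14 + 13 + 10 + 10 + 7 + 6 = 156 people.
Lower bound: ⌈156/21⌉ = 8 cabins.
A packing using 9 cabins:
  cabin 1: 20 = 20
  cabin 2: 16 = 16
  cabin 3: 15 + 6 = 21
  cabin 4: 15 = 15
  cabin 5: 15 = 15
  cabin 6: 15 = 15
  cabin 7: 14 + 7 = 21
  cabin 8: 13 = 13
  cabin 9: 10 + 10 = 20
No arrangement into 8 cabins stays within capacity, so 9 is optimal.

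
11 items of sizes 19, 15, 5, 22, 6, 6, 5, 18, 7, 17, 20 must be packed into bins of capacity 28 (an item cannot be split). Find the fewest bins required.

6

Total = 22 + 20 + 19 + 18 + 17 + 15 + 7 + 6 + 6 + 5 + 5 = 140.
Lower bound: ⌈140/28⌉ = 5 bins.
Also, 6 items each exceed 14, and no two of those can share a bin, so at least 6 bins are needed.
A packing using 6 bins:
  bin 1: 22 + 6 = 28
  bin 2: 20 + 7 = 27
  bin 3: 19 + 6 = 25
  bin 4: 18 + 5 + 5 = 28
  bin 5: 17 = 17
  bin 6: 15 = 15
This matches the lower bound, so 6 is optimal.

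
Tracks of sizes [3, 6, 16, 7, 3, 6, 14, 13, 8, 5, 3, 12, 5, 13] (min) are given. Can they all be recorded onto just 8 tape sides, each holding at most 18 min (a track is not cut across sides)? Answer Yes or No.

Yes

A valid assignment using 7 tape sides:
  side 1: 16 = 16
  side 2: 14 + 3 = 17
  side 3: 13 + 5 = 18
  side 4: 13 + 5 = 18
  side 5: 12 + 6 = 18
  side 6: 8 + 7 + 3 = 18
  side 7: 6 + 3 = 9
That uses only 7 ≤ 8, so 8 tape sides are enough.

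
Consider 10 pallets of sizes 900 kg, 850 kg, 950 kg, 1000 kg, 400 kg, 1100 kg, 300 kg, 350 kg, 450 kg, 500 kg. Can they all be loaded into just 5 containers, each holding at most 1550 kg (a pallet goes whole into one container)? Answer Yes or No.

A valid assignment using 5 containers:
  container 1: 1100 + 450 = 1550
  container 2: 1000 + 500 = 1500
  container 3: 950 + 400 = 1350
  container 4: 900 + 350 + 300 = 1550
  container 5: 850 = 850
Every load is within 1550 kg, so 5 containers suffice.

Yes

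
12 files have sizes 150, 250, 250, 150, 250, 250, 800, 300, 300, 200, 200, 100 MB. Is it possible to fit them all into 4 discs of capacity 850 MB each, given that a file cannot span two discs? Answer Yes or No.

A valid assignment using 4 discs:
  disc 1: 800 = 800
  disc 2: 300 + 300 + 250 = 850
  disc 3: 250 + 250 + 250 + 100 = 850
  disc 4: 200 + 200 + 150 + 150 = 700
Every load is within 850 MB, so 4 discs suffice.

Yes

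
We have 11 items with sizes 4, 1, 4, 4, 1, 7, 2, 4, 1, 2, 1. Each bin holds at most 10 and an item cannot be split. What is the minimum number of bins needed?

Total = 7 + 4 + 4 + 4 + 4 + 2 + 2 + 1 + 1 + 1 + 1 = 31.
Lower bound: ⌈31/10⌉ = 4 bins.
A packing using 4 bins:
  bin 1: 7 + 2 + 1 = 10
  bin 2: 4 + 4 + 2 = 10
  bin 3: 4 + 4 + 1 + 1 = 10
  bin 4: 1 = 1
This matches the lower bound, so 4 is optimal.

4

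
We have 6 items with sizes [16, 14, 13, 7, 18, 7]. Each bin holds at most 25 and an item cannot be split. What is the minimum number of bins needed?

4

Total = 18 + 16 + 14 + 13 + 7 + 7 = 75.
Lower bound: ⌈75/25⌉ = 3 bins.
Also, 4 items each exceed 25/2, and no two of those can share a bin, so at least 4 bins are needed.
A packing using 4 bins:
  bin 1: 18 + 7 = 25
  bin 2: 16 + 7 = 23
  bin 3: 14 = 14
  bin 4: 13 = 13
This matches the lower bound, so 4 is optimal.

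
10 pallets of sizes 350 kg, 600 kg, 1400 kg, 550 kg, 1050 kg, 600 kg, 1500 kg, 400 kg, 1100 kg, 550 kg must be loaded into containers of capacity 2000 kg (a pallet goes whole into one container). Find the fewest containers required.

Total = 1500 + 1400 + 1100 + 1050 + 600 + 600 + 550 + 550 + 400 + 350 = 8100 kg.
Lower bound: ⌈8100/2000⌉ = 5 containers.
A packing using 5 containers:
  container 1: 1500 + 400 = 1900
  container 2: 1400 + 600 = 2000
  container 3: 1100 + 600 = 1700
  container 4: 1050 + 550 + 350 = 1950
  container 5: 550 = 550
This matches the lower bound, so 5 is optimal.

5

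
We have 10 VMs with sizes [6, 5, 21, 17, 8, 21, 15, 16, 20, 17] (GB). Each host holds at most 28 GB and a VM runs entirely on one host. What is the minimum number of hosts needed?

Total = 21 + 21 + 20 + 17 + 17 + 16 + 15 + 8 + 6 + 5 = 146 GB.
Lower bound: ⌈146/28⌉ = 6 hosts.
Also, 7 VMs each exceed 14 GB, and no two of those can share a host, so at least 7 hosts are needed.
A packing using 7 hosts:
  host 1: 21 + 6 = 27
  host 2: 21 + 5 = 26
  host 3: 20 + 8 = 28
  host 4: 17 = 17
  host 5: 17 = 17
  host 6: 16 = 16
  host 7: 15 = 15
This matches the lower bound, so 7 is optimal.

7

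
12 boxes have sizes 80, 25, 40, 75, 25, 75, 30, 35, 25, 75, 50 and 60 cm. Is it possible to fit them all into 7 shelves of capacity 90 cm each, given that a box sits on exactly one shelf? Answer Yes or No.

No

Total = 595 cm; ⌈595/90⌉ = 7.
The bound of 7 does not rule out 7, but exhaustive search shows no assignment into 7 shelves of capacity 90 cm exists — the minimum is 8.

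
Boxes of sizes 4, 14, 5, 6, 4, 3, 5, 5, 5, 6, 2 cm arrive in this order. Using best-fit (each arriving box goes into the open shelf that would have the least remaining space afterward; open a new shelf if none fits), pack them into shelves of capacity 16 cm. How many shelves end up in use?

4

  4 → shelf 1 (new)  [load 4/16]
  14 → shelf 2 (new)  [load 14/16]
  5 → shelf 1  [load 9/16]
  6 → shelf 1  [load 15/16]
  4 → shelf 3 (new)  [load 4/16]
  3 → shelf 3  [load 7/16]
  5 → shelf 3  [load 12/16]
  5 → shelf 4 (new)  [load 5/16]
  5 → shelf 4  [load 10/16]
  6 → shelf 4  [load 16/16]
  2 → shelf 2  [load 16/16]
4 shelves opened.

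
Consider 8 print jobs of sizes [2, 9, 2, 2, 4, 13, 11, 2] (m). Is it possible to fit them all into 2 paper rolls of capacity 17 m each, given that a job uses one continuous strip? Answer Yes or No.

No

Total = 45 m; ⌈45/17⌉ = 3.
At least 3 paper rolls are required, but only 2 are allowed.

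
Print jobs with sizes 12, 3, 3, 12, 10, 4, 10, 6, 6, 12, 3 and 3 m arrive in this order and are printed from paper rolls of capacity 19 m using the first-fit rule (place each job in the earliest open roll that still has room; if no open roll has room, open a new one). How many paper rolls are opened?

  12 → roll 1 (new)  [load 12/19]
  3 → roll 1  [load 15/19]
  3 → roll 1  [load 18/19]
  12 → roll 2 (new)  [load 12/19]
  10 → roll 3 (new)  [load 10/19]
  4 → roll 2  [load 16/19]
  10 → roll 4 (new)  [load 10/19]
  6 → roll 3  [load 16/19]
  6 → roll 4  [load 16/19]
  12 → roll 5 (new)  [load 12/19]
  3 → roll 2  [load 19/19]
  3 → roll 3  [load 19/19]
5 paper rolls opened.

5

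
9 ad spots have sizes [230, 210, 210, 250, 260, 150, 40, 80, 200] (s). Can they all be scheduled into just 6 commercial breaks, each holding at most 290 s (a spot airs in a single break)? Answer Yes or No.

No

Total = 1630 s; ⌈1630/290⌉ = 6.
7 ad spots each exceed half the capacity and cannot share a break, forcing at least 7 commercial breaks.
At least 7 commercial breaks are required, but only 6 are allowed.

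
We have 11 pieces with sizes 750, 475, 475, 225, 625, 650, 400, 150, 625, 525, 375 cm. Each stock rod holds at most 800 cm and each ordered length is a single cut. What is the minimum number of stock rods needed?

Total = 750 + 650 + 625 + 625 + 525 + 475 + 475 + 400 + 375 + 225 + 150 = 5275 cm.
Lower bound: ⌈5275/800⌉ = 7 stock rods.
A packing using 8 stock rods:
  stock rod 1: 750 = 750
  stock rod 2: 650 + 150 = 800
  stock rod 3: 625 = 625
  stock rod 4: 625 = 625
  stock rod 5: 525 + 225 = 750
  stock rod 6: 475 = 475
  stock rod 7: 475 = 475
  stock rod 8: 400 + 375 = 775
No arrangement into 7 stock rods stays within capacity, so 8 is optimal.

8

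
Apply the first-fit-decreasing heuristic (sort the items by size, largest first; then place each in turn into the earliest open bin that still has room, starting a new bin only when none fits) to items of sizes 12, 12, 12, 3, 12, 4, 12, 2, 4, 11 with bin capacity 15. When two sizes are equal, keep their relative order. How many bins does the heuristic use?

7

Sorted descending: 12, 12, 12, 12, 12, 11, 4, 4, 3, 2.
  12 → bin 1 (new)  [load 12/15]
  12 → bin 2 (new)  [load 12/15]
  12 → bin 3 (new)  [load 12/15]
  12 → bin 4 (new)  [load 12/15]
  12 → bin 5 (new)  [load 12/15]
  11 → bin 6 (new)  [load 11/15]
  4 → bin 6  [load 15/15]
  4 → bin 7 (new)  [load 4/15]
  3 → bin 1  [load 15/15]
  2 → bin 2  [load 14/15]
7 bins opened.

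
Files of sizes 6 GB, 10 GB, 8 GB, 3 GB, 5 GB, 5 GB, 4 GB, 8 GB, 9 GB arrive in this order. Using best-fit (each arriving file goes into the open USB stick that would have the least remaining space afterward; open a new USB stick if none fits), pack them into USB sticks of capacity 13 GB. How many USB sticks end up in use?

5

  6 → USB stick 1 (new)  [load 6/13]
  10 → USB stick 2 (new)  [load 10/13]
  8 → USB stick 3 (new)  [load 8/13]
  3 → USB stick 2  [load 13/13]
  5 → USB stick 3  [load 13/13]
  5 → USB stick 1  [load 11/13]
  4 → USB stick 4 (new)  [load 4/13]
  8 → USB stick 4  [load 12/13]
  9 → USB stick 5 (new)  [load 9/13]
5 USB sticks opened.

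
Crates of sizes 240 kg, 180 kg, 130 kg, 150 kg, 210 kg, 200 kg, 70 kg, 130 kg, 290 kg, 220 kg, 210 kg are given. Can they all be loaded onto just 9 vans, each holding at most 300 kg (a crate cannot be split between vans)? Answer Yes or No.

A valid assignment using 9 vans:
  van 1: 290 = 290
  van 2: 240 = 240
  van 3: 220 + 70 = 290
  van 4: 210 = 210
  van 5: 210 = 210
  van 6: 200 = 200
  van 7: 180 = 180
  van 8: 150 + 130 = 280
  van 9: 130 = 130
Every load is within 300 kg, so 9 vans suffice.

Yes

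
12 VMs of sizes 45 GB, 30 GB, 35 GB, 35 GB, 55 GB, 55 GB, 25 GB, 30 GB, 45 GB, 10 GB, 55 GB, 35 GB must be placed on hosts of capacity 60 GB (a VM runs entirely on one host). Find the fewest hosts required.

Total = 55 + 55 + 55 + 45 + 45 + 35 + 35 + 35 + 30 + 30 + 25 + 10 = 455 GB.
Lower bound: ⌈455/60⌉ = 8 hosts.
A packing using 9 hosts:
  host 1: 55 = 55
  host 2: 55 = 55
  host 3: 55 = 55
  host 4: 45 + 10 = 55
  host 5: 45 = 45
  host 6: 35 + 25 = 60
  host 7: 35 = 35
  host 8: 35 = 35
  host 9: 30 + 30 = 60
No arrangement into 8 hosts stays within capacity, so 9 is optimal.

9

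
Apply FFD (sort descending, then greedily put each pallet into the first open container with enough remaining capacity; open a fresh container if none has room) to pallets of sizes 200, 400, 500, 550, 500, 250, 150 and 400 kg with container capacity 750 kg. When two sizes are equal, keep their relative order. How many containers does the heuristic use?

5

Sorted descending: 550, 500, 500, 400, 400, 250, 200, 150.
  550 → container 1 (new)  [load 550/750]
  500 → container 2 (new)  [load 500/750]
  500 → container 3 (new)  [load 500/750]
  400 → container 4 (new)  [load 400/750]
  400 → container 5 (new)  [load 400/750]
  250 → container 2  [load 750/750]
  200 → container 1  [load 750/750]
  150 → container 3  [load 650/750]
5 containers opened.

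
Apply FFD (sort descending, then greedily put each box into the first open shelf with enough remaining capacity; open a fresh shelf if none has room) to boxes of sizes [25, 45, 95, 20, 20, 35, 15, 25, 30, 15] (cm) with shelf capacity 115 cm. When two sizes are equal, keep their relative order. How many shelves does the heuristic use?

3

Sorted descending: 95, 45, 35, 30, 25, 25, 20, 20, 15, 15.
  95 → shelf 1 (new)  [load 95/115]
  45 → shelf 2 (new)  [load 45/115]
  35 → shelf 2  [load 80/115]
  30 → shelf 2  [load 110/115]
  25 → shelf 3 (new)  [load 25/115]
  25 → shelf 3  [load 50/115]
  20 → shelf 1  [load 115/115]
  20 → shelf 3  [load 70/115]
  15 → shelf 3  [load 85/115]
  15 → shelf 3  [load 100/115]
3 shelves opened.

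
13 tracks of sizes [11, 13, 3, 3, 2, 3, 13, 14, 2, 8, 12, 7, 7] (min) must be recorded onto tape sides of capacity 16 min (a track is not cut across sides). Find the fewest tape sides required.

7

Total = 14 + 13 + 13 + 12 + 11 + 8 + 7 + 7 + 3 + 3 + 3 + 2 + 2 = 98 min.
Lower bound: ⌈98/16⌉ = 7 tape sides.
A packing using 7 tape sides:
  side 1: 14 + 2 = 16
  side 2: 13 + 3 = 16
  side 3: 13 + 3 = 16
  side 4: 12 + 3 = 15
  side 5: 11 + 2 = 13
  side 6: 8 + 7 = 15
  side 7: 7 = 7
This matches the lower bound, so 7 is optimal.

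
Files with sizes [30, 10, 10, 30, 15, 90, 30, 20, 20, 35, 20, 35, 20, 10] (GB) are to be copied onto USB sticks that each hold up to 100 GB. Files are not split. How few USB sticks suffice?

Total = 90 + 35 + 35 + 30 + 30 + 30 + 20 + 20 + 20 + 20 + 15 + 10 + 10 + 10 = 375 GB.
Lower bound: ⌈375/100⌉ = 4 USB sticks.
A packing using 4 USB sticks:
  USB stick 1: 90 + 10 = 100
  USB stick 2: 35 + 35 + 30 = 100
  USB stick 3: 30 + 30 + 20 + 20 = 100
  USB stick 4: 20 + 20 + 15 + 10 + 10 = 75
This matches the lower bound, so 4 is optimal.

4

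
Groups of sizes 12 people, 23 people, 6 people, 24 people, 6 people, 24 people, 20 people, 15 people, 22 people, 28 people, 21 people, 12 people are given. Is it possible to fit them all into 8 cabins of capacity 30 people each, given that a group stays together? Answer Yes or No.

No

Total = 213 people; ⌈213/30⌉ = 8.
The bound of 8 does not rule out 8, but exhaustive search shows no assignment into 8 cabins of capacity 30 people exists — the minimum is 9.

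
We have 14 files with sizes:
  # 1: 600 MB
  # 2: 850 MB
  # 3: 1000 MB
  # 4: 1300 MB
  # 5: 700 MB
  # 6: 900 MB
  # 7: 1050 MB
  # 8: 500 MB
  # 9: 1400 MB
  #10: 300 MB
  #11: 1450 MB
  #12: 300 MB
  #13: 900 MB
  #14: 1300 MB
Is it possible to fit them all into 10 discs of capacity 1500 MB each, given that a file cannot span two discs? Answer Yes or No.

A valid assignment using 10 discs:
  disc 1: 1450 = 1450
  disc 2: 1400 = 1400
  disc 3: 1300 = 1300
  disc 4: 1300 = 1300
  disc 5: 1050 + 300 = 1350
  disc 6: 1000 + 500 = 1500
  disc 7: 900 + 600 = 1500
  disc 8: 900 + 300 = 1200
  disc 9: 850 = 850
  disc 10: 700 = 700
Every load is within 1500 MB, so 10 discs suffice.

Yes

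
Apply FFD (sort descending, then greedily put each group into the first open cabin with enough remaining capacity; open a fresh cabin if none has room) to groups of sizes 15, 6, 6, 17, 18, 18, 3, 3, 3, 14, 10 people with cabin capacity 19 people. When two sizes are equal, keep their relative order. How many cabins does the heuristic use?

7

Sorted descending: 18, 18, 17, 15, 14, 10, 6, 6, 3, 3, 3.
  18 → cabin 1 (new)  [load 18/19]
  18 → cabin 2 (new)  [load 18/19]
  17 → cabin 3 (new)  [load 17/19]
  15 → cabin 4 (new)  [load 15/19]
  14 → cabin 5 (new)  [load 14/19]
  10 → cabin 6 (new)  [load 10/19]
  6 → cabin 6  [load 16/19]
  6 → cabin 7 (new)  [load 6/19]
  3 → cabin 4  [load 18/19]
  3 → cabin 5  [load 17/19]
  3 → cabin 6  [load 19/19]
7 cabins opened.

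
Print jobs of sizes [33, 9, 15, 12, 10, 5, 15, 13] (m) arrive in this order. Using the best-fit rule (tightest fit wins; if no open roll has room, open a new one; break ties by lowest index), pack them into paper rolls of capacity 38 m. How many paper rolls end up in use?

3

  33 → roll 1 (new)  [load 33/38]
  9 → roll 2 (new)  [load 9/38]
  15 → roll 2  [load 24/38]
  12 → roll 2  [load 36/38]
  10 → roll 3 (new)  [load 10/38]
  5 → roll 1  [load 38/38]
  15 → roll 3  [load 25/38]
  13 → roll 3  [load 38/38]
3 paper rolls opened.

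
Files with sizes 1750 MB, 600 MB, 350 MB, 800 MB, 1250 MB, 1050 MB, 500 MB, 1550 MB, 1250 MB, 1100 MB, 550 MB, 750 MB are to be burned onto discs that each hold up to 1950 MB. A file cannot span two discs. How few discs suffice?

7

Total = 1750 + 1550 + 1250 + 1250 + 1100 + 1050 + 800 + 750 + 600 + 550 + 500 + 350 = 11500 MB.
Lower bound: ⌈11500/1950⌉ = 6 discs.
A packing using 7 discs:
  disc 1: 1750 = 1750
  disc 2: 1550 + 350 = 1900
  disc 3: 1250 + 600 = 1850
  disc 4: 1250 + 550 = 1800
  disc 5: 1100 + 800 = 1900
  disc 6: 1050 + 750 = 1800
  disc 7: 500 = 500
No arrangement into 6 discs stays within capacity, so 7 is optimal.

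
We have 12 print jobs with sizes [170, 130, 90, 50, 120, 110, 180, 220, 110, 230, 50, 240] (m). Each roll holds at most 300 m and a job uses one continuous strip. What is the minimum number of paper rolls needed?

7

Total = 240 + 230 + 220 + 180 + 170 + 130 + 120 + 110 + 110 + 90 + 50 + 50 = 1700 m.
Lower bound: ⌈1700/300⌉ = 6 paper rolls.
A packing using 7 paper rolls:
  roll 1: 240 + 50 = 290
  roll 2: 230 + 50 = 280
  roll 3: 220 = 220
  roll 4: 180 + 120 = 300
  roll 5: 170 + 130 = 300
  roll 6: 110 + 110 = 220
  roll 7: 90 = 90
No arrangement into 6 paper rolls stays within capacity, so 7 is optimal.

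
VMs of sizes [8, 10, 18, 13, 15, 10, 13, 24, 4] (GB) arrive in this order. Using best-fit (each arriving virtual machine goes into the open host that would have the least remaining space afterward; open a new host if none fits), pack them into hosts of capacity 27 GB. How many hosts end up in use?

5

  8 → host 1 (new)  [load 8/27]
  10 → host 1  [load 18/27]
  18 → host 2 (new)  [load 18/27]
  13 → host 3 (new)  [load 13/27]
  15 → host 4 (new)  [load 15/27]
  10 → host 4  [load 25/27]
  13 → host 3  [load 26/27]
  24 → host 5 (new)  [load 24/27]
  4 → host 1  [load 22/27]
5 hosts opened.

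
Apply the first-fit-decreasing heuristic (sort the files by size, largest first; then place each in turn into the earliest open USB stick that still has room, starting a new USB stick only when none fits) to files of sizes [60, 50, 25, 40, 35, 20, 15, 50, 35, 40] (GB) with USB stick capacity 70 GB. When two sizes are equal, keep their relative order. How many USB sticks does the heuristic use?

6

Sorted descending: 60, 50, 50, 40, 40, 35, 35, 25, 20, 15.
  60 → USB stick 1 (new)  [load 60/70]
  50 → USB stick 2 (new)  [load 50/70]
  50 → USB stick 3 (new)  [load 50/70]
  40 → USB stick 4 (new)  [load 40/70]
  40 → USB stick 5 (new)  [load 40/70]
  35 → USB stick 6 (new)  [load 35/70]
  35 → USB stick 6  [load 70/70]
  25 → USB stick 4  [load 65/70]
  20 → USB stick 2  [load 70/70]
  15 → USB stick 3  [load 65/70]
6 USB sticks opened.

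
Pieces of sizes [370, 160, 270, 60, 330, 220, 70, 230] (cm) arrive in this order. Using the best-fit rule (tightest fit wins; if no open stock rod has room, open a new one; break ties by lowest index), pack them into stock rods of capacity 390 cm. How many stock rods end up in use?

  370 → stock rod 1 (new)  [load 370/390]
  160 → stock rod 2 (new)  [load 160/390]
  270 → stock rod 3 (new)  [load 270/390]
  60 → stock rod 3  [load 330/390]
  330 → stock rod 4 (new)  [load 330/390]
  220 → stock rod 2  [load 380/390]
  70 → stock rod 5 (new)  [load 70/390]
  230 → stock rod 5  [load 300/390]
5 stock rods opened.

5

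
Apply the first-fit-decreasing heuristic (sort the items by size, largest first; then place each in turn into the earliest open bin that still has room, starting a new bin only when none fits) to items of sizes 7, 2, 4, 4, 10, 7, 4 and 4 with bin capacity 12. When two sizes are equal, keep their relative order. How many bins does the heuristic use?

4

Sorted descending: 10, 7, 7, 4, 4, 4, 4, 2.
  10 → bin 1 (new)  [load 10/12]
  7 → bin 2 (new)  [load 7/12]
  7 → bin 3 (new)  [load 7/12]
  4 → bin 2  [load 11/12]
  4 → bin 3  [load 11/12]
  4 → bin 4 (new)  [load 4/12]
  4 → bin 4  [load 8/12]
  2 → bin 1  [load 12/12]
4 bins opened.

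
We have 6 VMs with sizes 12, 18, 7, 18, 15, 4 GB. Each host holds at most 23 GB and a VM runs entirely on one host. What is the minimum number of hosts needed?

4

Total = 18 + 18 + 15 + 12 + 7 + 4 = 74 GB.
Lower bound: ⌈74/23⌉ = 4 hosts.
A packing using 4 hosts:
  host 1: 18 + 4 = 22
  host 2: 18 = 18
  host 3: 15 + 7 = 22
  host 4: 12 = 12
This matches the lower bound, so 4 is optimal.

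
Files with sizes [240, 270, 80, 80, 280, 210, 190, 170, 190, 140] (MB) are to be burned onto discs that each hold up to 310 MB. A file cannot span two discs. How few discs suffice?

7

Total = 280 + 270 + 240 + 210 + 190 + 190 + 170 + 140 + 80 + 80 = 1850 MB.
Lower bound: ⌈1850/310⌉ = 6 discs.
Also, 7 files each exceed 155 MB, and no two of those can share a disc, so at least 7 discs are needed.
A packing using 7 discs:
  disc 1: 280 = 280
  disc 2: 270 = 270
  disc 3: 240 = 240
  disc 4: 210 + 80 = 290
  disc 5: 190 + 80 = 270
  disc 6: 190 = 190
  disc 7: 170 + 140 = 310
This matches the lower bound, so 7 is optimal.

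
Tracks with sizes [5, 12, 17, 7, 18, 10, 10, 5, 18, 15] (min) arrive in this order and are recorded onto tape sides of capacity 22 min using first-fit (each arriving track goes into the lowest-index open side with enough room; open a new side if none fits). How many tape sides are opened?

7

  5 → side 1 (new)  [load 5/22]
  12 → side 1  [load 17/22]
  17 → side 2 (new)  [load 17/22]
  7 → side 3 (new)  [load 7/22]
  18 → side 4 (new)  [load 18/22]
  10 → side 3  [load 17/22]
  10 → side 5 (new)  [load 10/22]
  5 → side 1  [load 22/22]
  18 → side 6 (new)  [load 18/22]
  15 → side 7 (new)  [load 15/22]
7 tape sides opened.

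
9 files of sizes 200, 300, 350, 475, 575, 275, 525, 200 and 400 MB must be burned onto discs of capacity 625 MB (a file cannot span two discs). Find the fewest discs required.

6

Total = 575 + 525 + 475 + 400 + 350 + 300 + 275 + 200 + 200 = 3300 MB.
Lower bound: ⌈3300/625⌉ = 6 discs.
A packing using 6 discs:
  disc 1: 575 = 575
  disc 2: 525 = 525
  disc 3: 475 = 475
  disc 4: 400 + 200 = 600
  disc 5: 350 + 275 = 625
  disc 6: 300 + 200 = 500
This matches the lower bound, so 6 is optimal.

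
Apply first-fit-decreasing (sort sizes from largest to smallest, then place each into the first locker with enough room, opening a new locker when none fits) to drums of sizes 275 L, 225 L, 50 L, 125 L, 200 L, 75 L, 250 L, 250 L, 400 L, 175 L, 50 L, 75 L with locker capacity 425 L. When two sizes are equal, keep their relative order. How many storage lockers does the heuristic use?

6

Sorted descending: 400, 275, 250, 250, 225, 200, 175, 125, 75, 75, 50, 50.
  400 → locker 1 (new)  [load 400/425]
  275 → locker 2 (new)  [load 275/425]
  250 → locker 3 (new)  [load 250/425]
  250 → locker 4 (new)  [load 250/425]
  225 → locker 5 (new)  [load 225/425]
  200 → locker 5  [load 425/425]
  175 → locker 3  [load 425/425]
  125 → locker 2  [load 400/425]
  75 → locker 4  [load 325/425]
  75 → locker 4  [load 400/425]
  50 → locker 6 (new)  [load 50/425]
  50 → locker 6  [load 100/425]
6 storage lockers opened.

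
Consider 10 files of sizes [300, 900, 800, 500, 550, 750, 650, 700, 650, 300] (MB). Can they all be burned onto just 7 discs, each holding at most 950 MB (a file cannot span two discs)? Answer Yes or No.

No

Total = 6100 MB; ⌈6100/950⌉ = 7.
8 files each exceed half the capacity and cannot share a disc, forcing at least 8 discs.
At least 8 discs are required, but only 7 are allowed.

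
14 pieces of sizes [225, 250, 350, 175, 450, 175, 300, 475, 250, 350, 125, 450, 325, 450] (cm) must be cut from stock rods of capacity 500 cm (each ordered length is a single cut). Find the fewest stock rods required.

10

Total = 475 + 450 + 450 + 450 + 350 + 350 + 325 + 300 + 250 + 250 + 225 + 175 + 175 + 125 = 4350 cm.
Lower bound: ⌈4350/500⌉ = 9 stock rods.
A packing using 10 stock rods:
  stock rod 1: 475 = 475
  stock rod 2: 450 = 450
  stock rod 3: 450 = 450
  stock rod 4: 450 = 450
  stock rod 5: 350 + 125 = 475
  stock rod 6: 350 = 350
  stock rod 7: 325 + 175 = 500
  stock rod 8: 300 + 175 = 475
  stock rod 9: 250 + 250 = 500
  stock rod 10: 225 = 225
No arrangement into 9 stock rods stays within capacity, so 10 is optimal.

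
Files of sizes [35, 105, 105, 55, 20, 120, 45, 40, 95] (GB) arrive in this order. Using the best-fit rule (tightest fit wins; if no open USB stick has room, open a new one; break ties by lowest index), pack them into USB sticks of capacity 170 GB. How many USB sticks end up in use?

  35 → USB stick 1 (new)  [load 35/170]
  105 → USB stick 1  [load 140/170]
  105 → USB stick 2 (new)  [load 105/170]
  55 → USB stick 2  [load 160/170]
  20 → USB stick 1  [load 160/170]
  120 → USB stick 3 (new)  [load 120/170]
  45 → USB stick 3  [load 165/170]
  40 → USB stick 4 (new)  [load 40/170]
  95 → USB stick 4  [load 135/170]
4 USB sticks opened.

4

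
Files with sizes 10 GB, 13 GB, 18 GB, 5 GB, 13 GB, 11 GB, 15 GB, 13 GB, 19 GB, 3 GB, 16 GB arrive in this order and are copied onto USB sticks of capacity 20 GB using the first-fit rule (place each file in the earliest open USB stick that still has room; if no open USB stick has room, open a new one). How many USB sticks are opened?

  10 → USB stick 1 (new)  [load 10/20]
  13 → USB stick 2 (new)  [load 13/20]
  18 → USB stick 3 (new)  [load 18/20]
  5 → USB stick 1  [load 15/20]
  13 → USB stick 4 (new)  [load 13/20]
  11 → USB stick 5 (new)  [load 11/20]
  15 → USB stick 6 (new)  [load 15/20]
  13 → USB stick 7 (new)  [load 13/20]
  19 → USB stick 8 (new)  [load 19/20]
  3 → USB stick 1  [load 18/20]
  16 → USB stick 9 (new)  [load 16/20]
9 USB sticks opened.

9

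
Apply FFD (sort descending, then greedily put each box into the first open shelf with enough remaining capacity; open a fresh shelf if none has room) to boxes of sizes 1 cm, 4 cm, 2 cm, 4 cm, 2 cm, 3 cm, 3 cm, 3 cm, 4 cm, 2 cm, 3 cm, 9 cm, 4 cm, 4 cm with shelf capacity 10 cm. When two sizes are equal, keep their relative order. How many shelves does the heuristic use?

5

Sorted descending: 9, 4, 4, 4, 4, 4, 3, 3, 3, 3, 2, 2, 2, 1.
  9 → shelf 1 (new)  [load 9/10]
  4 → shelf 2 (new)  [load 4/10]
  4 → shelf 2  [load 8/10]
  4 → shelf 3 (new)  [load 4/10]
  4 → shelf 3  [load 8/10]
  4 → shelf 4 (new)  [load 4/10]
  3 → shelf 4  [load 7/10]
  3 → shelf 4  [load 10/10]
  3 → shelf 5 (new)  [load 3/10]
  3 → shelf 5  [load 6/10]
  2 → shelf 2  [load 10/10]
  2 → shelf 3  [load 10/10]
  2 → shelf 5  [load 8/10]
  1 → shelf 1  [load 10/10]
5 shelves opened.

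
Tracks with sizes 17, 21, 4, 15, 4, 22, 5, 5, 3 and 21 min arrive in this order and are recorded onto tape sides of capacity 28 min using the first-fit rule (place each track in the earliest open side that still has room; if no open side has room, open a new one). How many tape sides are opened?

  17 → side 1 (new)  [load 17/28]
  21 → side 2 (new)  [load 21/28]
  4 → side 1  [load 21/28]
  15 → side 3 (new)  [load 15/28]
  4 → side 1  [load 25/28]
  22 → side 4 (new)  [load 22/28]
  5 → side 2  [load 26/28]
  5 → side 3  [load 20/28]
  3 → side 1  [load 28/28]
  21 → side 5 (new)  [load 21/28]
5 tape sides opened.

5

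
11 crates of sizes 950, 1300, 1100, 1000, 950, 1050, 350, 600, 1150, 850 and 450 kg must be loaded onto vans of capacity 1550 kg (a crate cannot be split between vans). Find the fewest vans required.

8

Total = 1300 + 1150 + 1100 + 1050 + 1000 + 950 + 950 + 850 + 600 + 450 + 350 = 9750 kg.
Lower bound: ⌈9750/1550⌉ = 7 vans.
Also, 8 crates each exceed 775 kg, and no two of those can share a van, so at least 8 vans are needed.
A packing using 8 vans:
  van 1: 1300 = 1300
  van 2: 1150 + 350 = 1500
  van 3: 1100 + 450 = 1550
  van 4: 1050 = 1050
  van 5: 1000 = 1000
  van 6: 950 + 600 = 1550
  van 7: 950 = 950
  van 8: 850 = 850
This matches the lower bound, so 8 is optimal.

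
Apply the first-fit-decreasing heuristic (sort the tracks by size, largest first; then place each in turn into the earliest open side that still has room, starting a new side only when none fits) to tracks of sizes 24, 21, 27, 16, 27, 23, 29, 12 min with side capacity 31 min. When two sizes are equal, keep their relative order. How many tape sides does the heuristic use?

Sorted descending: 29, 27, 27, 24, 23, 21, 16, 12.
  29 → side 1 (new)  [load 29/31]
  27 → side 2 (new)  [load 27/31]
  27 → side 3 (new)  [load 27/31]
  24 → side 4 (new)  [load 24/31]
  23 → side 5 (new)  [load 23/31]
  21 → side 6 (new)  [load 21/31]
  16 → side 7 (new)  [load 16/31]
  12 → side 7  [load 28/31]
7 tape sides opened.

7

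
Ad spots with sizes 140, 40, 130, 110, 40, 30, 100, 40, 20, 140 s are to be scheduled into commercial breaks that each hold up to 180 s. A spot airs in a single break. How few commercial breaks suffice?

Total = 140 + 140 + 130 + 110 + 100 + 40 + 40 + 40 + 30 + 20 = 790 s.
Lower bound: ⌈790/180⌉ = 5 commercial breaks.
A packing using 5 commercial breaks:
  break 1: 140 + 40 = 180
  break 2: 140 + 40 = 180
  break 3: 130 + 40 = 170
  break 4: 110 + 30 + 20 = 160
  break 5: 100 = 100
This matches the lower bound, so 5 is optimal.

5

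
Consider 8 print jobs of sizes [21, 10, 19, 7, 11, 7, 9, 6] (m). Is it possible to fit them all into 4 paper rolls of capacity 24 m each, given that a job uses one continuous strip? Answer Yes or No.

Total = 90 m; ⌈90/24⌉ = 4.
The bound of 4 does not rule out 4, but exhaustive search shows no assignment into 4 paper rolls of capacity 24 m exists — the minimum is 5.

No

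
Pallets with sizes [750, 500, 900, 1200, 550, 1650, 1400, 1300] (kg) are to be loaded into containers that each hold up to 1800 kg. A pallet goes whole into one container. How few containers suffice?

Total = 1650 + 1400 + 1300 + 1200 + 900 + 750 + 550 + 500 = 8250 kg.
Lower bound: ⌈8250/1800⌉ = 5 containers.
A packing using 5 containers:
  container 1: 1650 = 1650
  container 2: 1400 = 1400
  container 3: 1300 + 500 = 1800
  container 4: 1200 + 550 = 1750
  container 5: 900 + 750 = 1650
This matches the lower bound, so 5 is optimal.

5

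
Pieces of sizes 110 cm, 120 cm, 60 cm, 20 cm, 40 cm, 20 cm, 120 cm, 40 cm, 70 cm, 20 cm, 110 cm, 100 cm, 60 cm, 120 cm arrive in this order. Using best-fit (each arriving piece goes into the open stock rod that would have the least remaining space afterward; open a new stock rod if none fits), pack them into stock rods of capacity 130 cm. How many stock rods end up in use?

  110 → stock rod 1 (new)  [load 110/130]
  120 → stock rod 2 (new)  [load 120/130]
  60 → stock rod 3 (new)  [load 60/130]
  20 → stock rod 1  [load 130/130]
  40 → stock rod 3  [load 100/130]
  20 → stock rod 3  [load 120/130]
  120 → stock rod 4 (new)  [load 120/130]
  40 → stock rod 5 (new)  [load 40/130]
  70 → stock rod 5  [load 110/130]
  20 → stock rod 5  [load 130/130]
  110 → stock rod 6 (new)  [load 110/130]
  100 → stock rod 7 (new)  [load 100/130]
  60 → stock rod 8 (new)  [load 60/130]
  120 → stock rod 9 (new)  [load 120/130]
9 stock rods opened.

9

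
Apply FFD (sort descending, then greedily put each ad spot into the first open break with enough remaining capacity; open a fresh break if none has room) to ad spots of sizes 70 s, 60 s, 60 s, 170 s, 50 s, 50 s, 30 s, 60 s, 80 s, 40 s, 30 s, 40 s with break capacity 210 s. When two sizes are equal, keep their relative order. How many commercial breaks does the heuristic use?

Sorted descending: 170, 80, 70, 60, 60, 60, 50, 50, 40, 40, 30, 30.
  170 → break 1 (new)  [load 170/210]
  80 → break 2 (new)  [load 80/210]
  70 → break 2  [load 150/210]
  60 → break 2  [load 210/210]
  60 → break 3 (new)  [load 60/210]
  60 → break 3  [load 120/210]
  50 → break 3  [load 170/210]
  50 → break 4 (new)  [load 50/210]
  40 → break 1  [load 210/210]
  40 → break 3  [load 210/210]
  30 → break 4  [load 80/210]
  30 → break 4  [load 110/210]
4 commercial breaks opened.

4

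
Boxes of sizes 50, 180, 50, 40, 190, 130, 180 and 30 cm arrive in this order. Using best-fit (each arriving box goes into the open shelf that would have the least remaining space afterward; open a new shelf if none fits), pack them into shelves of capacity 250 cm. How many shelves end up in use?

4

  50 → shelf 1 (new)  [load 50/250]
  180 → shelf 1  [load 230/250]
  50 → shelf 2 (new)  [load 50/250]
  40 → shelf 2  [load 90/250]
  190 → shelf 3 (new)  [load 190/250]
  130 → shelf 2  [load 220/250]
  180 → shelf 4 (new)  [load 180/250]
  30 → shelf 2  [load 250/250]
4 shelves opened.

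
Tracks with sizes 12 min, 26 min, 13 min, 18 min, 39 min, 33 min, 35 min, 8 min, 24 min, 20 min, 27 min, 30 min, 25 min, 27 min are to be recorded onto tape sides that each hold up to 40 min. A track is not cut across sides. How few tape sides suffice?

Total = 39 + 35 + 33 + 30 + 27 + 27 + 26 + 25 + 24 + 20 + 18 + 13 + 12 + 8 = 337 min.
Lower bound: ⌈337/40⌉ = 9 tape sides.
A packing using 10 tape sides:
  side 1: 39 = 39
  side 2: 35 = 35
  side 3: 33 = 33
  side 4: 30 + 8 = 38
  side 5: 27 + 13 = 40
  side 6: 27 + 12 = 39
  side 7: 26 = 26
  side 8: 25 = 25
  side 9: 24 = 24
  side 10: 20 + 18 = 38
No arrangement into 9 tape sides stays within capacity, so 10 is optimal.

10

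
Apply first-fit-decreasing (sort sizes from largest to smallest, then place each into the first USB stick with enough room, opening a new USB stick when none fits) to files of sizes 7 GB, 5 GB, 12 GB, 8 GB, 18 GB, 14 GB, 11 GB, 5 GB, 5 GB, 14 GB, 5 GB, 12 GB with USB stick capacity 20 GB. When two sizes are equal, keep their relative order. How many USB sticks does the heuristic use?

Sorted descending: 18, 14, 14, 12, 12, 11, 8, 7, 5, 5, 5, 5.
  18 → USB stick 1 (new)  [load 18/20]
  14 → USB stick 2 (new)  [load 14/20]
  14 → USB stick 3 (new)  [load 14/20]
  12 → USB stick 4 (new)  [load 12/20]
  12 → USB stick 5 (new)  [load 12/20]
  11 → USB stick 6 (new)  [load 11/20]
  8 → USB stick 4  [load 20/20]
  7 → USB stick 5  [load 19/20]
  5 → USB stick 2  [load 19/20]
  5 → USB stick 3  [load 19/20]
  5 → USB stick 6  [load 16/20]
  5 → USB stick 7 (new)  [load 5/20]
7 USB sticks opened.

7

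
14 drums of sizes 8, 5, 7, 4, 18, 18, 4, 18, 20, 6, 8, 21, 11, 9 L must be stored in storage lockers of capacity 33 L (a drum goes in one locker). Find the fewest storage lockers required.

5

Total = 21 + 20 + 18 + 18 + 18 + 11 + 9 + 8 + 8 + 7 + 6 + 5 + 4 + 4 = 157 L.
Lower bound: ⌈157/33⌉ = 5 storage lockers.
A packing using 5 storage lockers:
  locker 1: 21 + 11 = 32
  locker 2: 20 + 9 + 4 = 33
  locker 3: 18 + 8 + 7 = 33
  locker 4: 18 + 8 + 6 = 32
  locker 5: 18 + 5 + 4 = 27
This matches the lower bound, so 5 is optimal.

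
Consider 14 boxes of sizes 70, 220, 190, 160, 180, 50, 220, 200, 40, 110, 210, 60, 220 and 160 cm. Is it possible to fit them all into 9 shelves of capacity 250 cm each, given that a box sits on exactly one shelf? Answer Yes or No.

Total = 2090 cm; ⌈2090/250⌉ = 9.
The bound of 9 does not rule out 9, but exhaustive search shows no assignment into 9 shelves of capacity 250 cm exists — the minimum is 10.

No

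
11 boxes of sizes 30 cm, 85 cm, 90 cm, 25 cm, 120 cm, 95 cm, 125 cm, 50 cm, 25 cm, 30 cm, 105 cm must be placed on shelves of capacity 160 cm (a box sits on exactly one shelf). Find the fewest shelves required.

Total = 125 + 120 + 105 + 95 + 90 + 85 + 50 + 30 + 30 + 25 + 25 = 780 cm.
Lower bound: ⌈780/160⌉ = 5 shelves.
Also, 6 boxes each exceed 80 cm, and no two of those can share a shelf, so at least 6 shelves are needed.
A packing using 6 shelves:
  shelf 1: 125 + 30 = 155
  shelf 2: 120 + 30 = 150
  shelf 3: 105 + 50 = 155
  shelf 4: 95 + 25 + 25 = 145
  shelf 5: 90 = 90
  shelf 6: 85 = 85
This matches the lower bound, so 6 is optimal.

6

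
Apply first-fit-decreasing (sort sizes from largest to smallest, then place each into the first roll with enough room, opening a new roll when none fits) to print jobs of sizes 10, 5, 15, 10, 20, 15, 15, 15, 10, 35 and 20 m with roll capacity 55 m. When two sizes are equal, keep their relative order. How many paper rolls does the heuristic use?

4

Sorted descending: 35, 20, 20, 15, 15, 15, 15, 10, 10, 10, 5.
  35 → roll 1 (new)  [load 35/55]
  20 → roll 1  [load 55/55]
  20 → roll 2 (new)  [load 20/55]
  15 → roll 2  [load 35/55]
  15 → roll 2  [load 50/55]
  15 → roll 3 (new)  [load 15/55]
  15 → roll 3  [load 30/55]
  10 → roll 3  [load 40/55]
  10 → roll 3  [load 50/55]
  10 → roll 4 (new)  [load 10/55]
  5 → roll 2  [load 55/55]
4 paper rolls opened.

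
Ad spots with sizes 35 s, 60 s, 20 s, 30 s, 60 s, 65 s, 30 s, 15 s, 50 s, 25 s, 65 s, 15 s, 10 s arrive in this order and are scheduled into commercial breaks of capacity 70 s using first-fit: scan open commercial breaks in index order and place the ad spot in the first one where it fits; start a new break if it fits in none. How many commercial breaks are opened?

  35 → break 1 (new)  [load 35/70]
  60 → break 2 (new)  [load 60/70]
  20 → break 1  [load 55/70]
  30 → break 3 (new)  [load 30/70]
  60 → break 4 (new)  [load 60/70]
  65 → break 5 (new)  [load 65/70]
  30 → break 3  [load 60/70]
  15 → break 1  [load 70/70]
  50 → break 6 (new)  [load 50/70]
  25 → break 7 (new)  [load 25/70]
  65 → break 8 (new)  [load 65/70]
  15 → break 6  [load 65/70]
  10 → break 2  [load 70/70]
8 commercial breaks opened.

8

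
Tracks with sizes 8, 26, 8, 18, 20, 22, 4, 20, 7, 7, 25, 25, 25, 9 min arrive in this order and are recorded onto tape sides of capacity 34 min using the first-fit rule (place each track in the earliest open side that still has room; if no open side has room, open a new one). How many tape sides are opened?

8

  8 → side 1 (new)  [load 8/34]
  26 → side 1  [load 34/34]
  8 → side 2 (new)  [load 8/34]
  18 → side 2  [load 26/34]
  20 → side 3 (new)  [load 20/34]
  22 → side 4 (new)  [load 22/34]
  4 → side 2  [load 30/34]
  20 → side 5 (new)  [load 20/34]
  7 → side 3  [load 27/34]
  7 → side 3  [load 34/34]
  25 → side 6 (new)  [load 25/34]
  25 → side 7 (new)  [load 25/34]
  25 → side 8 (new)  [load 25/34]
  9 → side 4  [load 31/34]
8 tape sides opened.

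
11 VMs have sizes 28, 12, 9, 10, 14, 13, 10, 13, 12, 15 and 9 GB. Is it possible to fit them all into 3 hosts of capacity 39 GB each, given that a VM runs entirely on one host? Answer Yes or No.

Total = 145 GB; ⌈145/39⌉ = 4.
At least 4 hosts are required, but only 3 are allowed.

No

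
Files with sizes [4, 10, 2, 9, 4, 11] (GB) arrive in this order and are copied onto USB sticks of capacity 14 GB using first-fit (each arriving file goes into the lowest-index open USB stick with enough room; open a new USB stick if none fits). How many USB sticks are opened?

  4 → USB stick 1 (new)  [load 4/14]
  10 → USB stick 1  [load 14/14]
  2 → USB stick 2 (new)  [load 2/14]
  9 → USB stick 2  [load 11/14]
  4 → USB stick 3 (new)  [load 4/14]
  11 → USB stick 4 (new)  [load 11/14]
4 USB sticks opened.

4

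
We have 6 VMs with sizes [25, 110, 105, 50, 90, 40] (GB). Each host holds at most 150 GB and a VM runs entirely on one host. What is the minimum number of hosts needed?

3

Total = 110 + 105 + 90 + 50 + 40 + 25 = 420 GB.
Lower bound: ⌈420/150⌉ = 3 hosts.
A packing using 3 hosts:
  host 1: 110 + 40 = 150
  host 2: 105 + 25 = 130
  host 3: 90 + 50 = 140
This matches the lower bound, so 3 is optimal.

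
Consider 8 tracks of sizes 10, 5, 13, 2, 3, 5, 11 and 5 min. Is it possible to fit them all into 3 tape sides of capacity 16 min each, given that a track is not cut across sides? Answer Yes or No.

No

Total = 54 min; ⌈54/16⌉ = 4.
At least 4 tape sides are required, but only 3 are allowed.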